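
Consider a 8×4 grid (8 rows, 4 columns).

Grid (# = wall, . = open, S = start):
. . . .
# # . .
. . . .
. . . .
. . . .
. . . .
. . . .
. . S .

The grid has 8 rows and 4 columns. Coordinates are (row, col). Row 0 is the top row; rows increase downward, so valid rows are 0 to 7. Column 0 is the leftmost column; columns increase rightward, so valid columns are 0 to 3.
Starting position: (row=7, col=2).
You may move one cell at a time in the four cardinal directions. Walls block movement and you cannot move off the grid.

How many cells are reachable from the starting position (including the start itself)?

Answer: Reachable cells: 30

Derivation:
BFS flood-fill from (row=7, col=2):
  Distance 0: (row=7, col=2)
  Distance 1: (row=6, col=2), (row=7, col=1), (row=7, col=3)
  Distance 2: (row=5, col=2), (row=6, col=1), (row=6, col=3), (row=7, col=0)
  Distance 3: (row=4, col=2), (row=5, col=1), (row=5, col=3), (row=6, col=0)
  Distance 4: (row=3, col=2), (row=4, col=1), (row=4, col=3), (row=5, col=0)
  Distance 5: (row=2, col=2), (row=3, col=1), (row=3, col=3), (row=4, col=0)
  Distance 6: (row=1, col=2), (row=2, col=1), (row=2, col=3), (row=3, col=0)
  Distance 7: (row=0, col=2), (row=1, col=3), (row=2, col=0)
  Distance 8: (row=0, col=1), (row=0, col=3)
  Distance 9: (row=0, col=0)
Total reachable: 30 (grid has 30 open cells total)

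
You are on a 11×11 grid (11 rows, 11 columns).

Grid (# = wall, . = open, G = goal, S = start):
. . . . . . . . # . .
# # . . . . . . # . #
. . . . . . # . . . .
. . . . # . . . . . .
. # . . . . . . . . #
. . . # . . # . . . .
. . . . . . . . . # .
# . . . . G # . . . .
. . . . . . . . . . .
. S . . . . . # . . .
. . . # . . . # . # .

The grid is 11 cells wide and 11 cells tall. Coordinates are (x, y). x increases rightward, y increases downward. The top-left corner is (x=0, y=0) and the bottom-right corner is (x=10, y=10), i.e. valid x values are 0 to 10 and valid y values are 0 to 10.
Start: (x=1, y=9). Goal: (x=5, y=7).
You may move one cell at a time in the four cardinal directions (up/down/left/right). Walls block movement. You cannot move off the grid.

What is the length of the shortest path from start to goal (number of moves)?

Answer: Shortest path length: 6

Derivation:
BFS from (x=1, y=9) until reaching (x=5, y=7):
  Distance 0: (x=1, y=9)
  Distance 1: (x=1, y=8), (x=0, y=9), (x=2, y=9), (x=1, y=10)
  Distance 2: (x=1, y=7), (x=0, y=8), (x=2, y=8), (x=3, y=9), (x=0, y=10), (x=2, y=10)
  Distance 3: (x=1, y=6), (x=2, y=7), (x=3, y=8), (x=4, y=9)
  Distance 4: (x=1, y=5), (x=0, y=6), (x=2, y=6), (x=3, y=7), (x=4, y=8), (x=5, y=9), (x=4, y=10)
  Distance 5: (x=0, y=5), (x=2, y=5), (x=3, y=6), (x=4, y=7), (x=5, y=8), (x=6, y=9), (x=5, y=10)
  Distance 6: (x=0, y=4), (x=2, y=4), (x=4, y=6), (x=5, y=7), (x=6, y=8), (x=6, y=10)  <- goal reached here
One shortest path (6 moves): (x=1, y=9) -> (x=2, y=9) -> (x=3, y=9) -> (x=4, y=9) -> (x=5, y=9) -> (x=5, y=8) -> (x=5, y=7)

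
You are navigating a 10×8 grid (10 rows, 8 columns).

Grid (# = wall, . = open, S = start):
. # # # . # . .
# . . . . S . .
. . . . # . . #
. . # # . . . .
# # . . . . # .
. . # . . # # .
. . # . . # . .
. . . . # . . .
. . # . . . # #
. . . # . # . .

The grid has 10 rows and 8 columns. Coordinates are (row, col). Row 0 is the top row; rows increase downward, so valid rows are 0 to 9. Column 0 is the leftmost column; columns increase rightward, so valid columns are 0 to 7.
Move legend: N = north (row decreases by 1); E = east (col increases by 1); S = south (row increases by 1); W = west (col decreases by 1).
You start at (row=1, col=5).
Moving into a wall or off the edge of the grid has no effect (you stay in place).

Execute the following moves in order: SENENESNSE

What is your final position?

Answer: Final position: (row=1, col=7)

Derivation:
Start: (row=1, col=5)
  S (south): (row=1, col=5) -> (row=2, col=5)
  E (east): (row=2, col=5) -> (row=2, col=6)
  N (north): (row=2, col=6) -> (row=1, col=6)
  E (east): (row=1, col=6) -> (row=1, col=7)
  N (north): (row=1, col=7) -> (row=0, col=7)
  E (east): blocked, stay at (row=0, col=7)
  S (south): (row=0, col=7) -> (row=1, col=7)
  N (north): (row=1, col=7) -> (row=0, col=7)
  S (south): (row=0, col=7) -> (row=1, col=7)
  E (east): blocked, stay at (row=1, col=7)
Final: (row=1, col=7)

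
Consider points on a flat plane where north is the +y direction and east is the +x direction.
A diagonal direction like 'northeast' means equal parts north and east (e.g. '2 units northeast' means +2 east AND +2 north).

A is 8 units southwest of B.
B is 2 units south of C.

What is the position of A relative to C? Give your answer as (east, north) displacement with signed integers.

Answer: A is at (east=-8, north=-10) relative to C.

Derivation:
Place C at the origin (east=0, north=0).
  B is 2 units south of C: delta (east=+0, north=-2); B at (east=0, north=-2).
  A is 8 units southwest of B: delta (east=-8, north=-8); A at (east=-8, north=-10).
Therefore A relative to C: (east=-8, north=-10).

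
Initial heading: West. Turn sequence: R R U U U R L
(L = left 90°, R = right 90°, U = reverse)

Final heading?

Answer: Final heading: West

Derivation:
Start: West
  R (right (90° clockwise)) -> North
  R (right (90° clockwise)) -> East
  U (U-turn (180°)) -> West
  U (U-turn (180°)) -> East
  U (U-turn (180°)) -> West
  R (right (90° clockwise)) -> North
  L (left (90° counter-clockwise)) -> West
Final: West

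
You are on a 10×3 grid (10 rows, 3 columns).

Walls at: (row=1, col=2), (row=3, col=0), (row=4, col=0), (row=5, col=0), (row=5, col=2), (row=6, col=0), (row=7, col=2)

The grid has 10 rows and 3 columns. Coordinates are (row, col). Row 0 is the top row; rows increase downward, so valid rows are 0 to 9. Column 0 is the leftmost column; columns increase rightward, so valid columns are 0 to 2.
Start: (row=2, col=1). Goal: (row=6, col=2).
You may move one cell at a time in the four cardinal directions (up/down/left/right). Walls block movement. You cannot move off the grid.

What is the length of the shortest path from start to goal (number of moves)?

BFS from (row=2, col=1) until reaching (row=6, col=2):
  Distance 0: (row=2, col=1)
  Distance 1: (row=1, col=1), (row=2, col=0), (row=2, col=2), (row=3, col=1)
  Distance 2: (row=0, col=1), (row=1, col=0), (row=3, col=2), (row=4, col=1)
  Distance 3: (row=0, col=0), (row=0, col=2), (row=4, col=2), (row=5, col=1)
  Distance 4: (row=6, col=1)
  Distance 5: (row=6, col=2), (row=7, col=1)  <- goal reached here
One shortest path (5 moves): (row=2, col=1) -> (row=3, col=1) -> (row=4, col=1) -> (row=5, col=1) -> (row=6, col=1) -> (row=6, col=2)

Answer: Shortest path length: 5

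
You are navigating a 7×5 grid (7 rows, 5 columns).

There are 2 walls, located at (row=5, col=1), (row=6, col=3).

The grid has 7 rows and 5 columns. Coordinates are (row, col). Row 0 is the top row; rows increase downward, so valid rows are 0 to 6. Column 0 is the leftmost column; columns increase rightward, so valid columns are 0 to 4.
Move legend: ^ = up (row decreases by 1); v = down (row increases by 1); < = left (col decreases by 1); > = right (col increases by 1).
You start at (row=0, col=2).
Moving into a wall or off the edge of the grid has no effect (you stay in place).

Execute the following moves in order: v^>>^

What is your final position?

Start: (row=0, col=2)
  v (down): (row=0, col=2) -> (row=1, col=2)
  ^ (up): (row=1, col=2) -> (row=0, col=2)
  > (right): (row=0, col=2) -> (row=0, col=3)
  > (right): (row=0, col=3) -> (row=0, col=4)
  ^ (up): blocked, stay at (row=0, col=4)
Final: (row=0, col=4)

Answer: Final position: (row=0, col=4)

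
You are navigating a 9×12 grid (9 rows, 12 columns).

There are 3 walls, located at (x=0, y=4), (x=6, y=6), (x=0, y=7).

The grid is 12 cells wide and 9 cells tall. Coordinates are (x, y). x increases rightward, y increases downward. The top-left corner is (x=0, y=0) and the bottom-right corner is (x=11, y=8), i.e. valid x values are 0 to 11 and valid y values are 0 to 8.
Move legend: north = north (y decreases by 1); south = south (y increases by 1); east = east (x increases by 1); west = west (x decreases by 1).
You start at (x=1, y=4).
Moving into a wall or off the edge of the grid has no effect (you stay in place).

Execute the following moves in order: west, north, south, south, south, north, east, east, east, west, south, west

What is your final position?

Answer: Final position: (x=2, y=6)

Derivation:
Start: (x=1, y=4)
  west (west): blocked, stay at (x=1, y=4)
  north (north): (x=1, y=4) -> (x=1, y=3)
  south (south): (x=1, y=3) -> (x=1, y=4)
  south (south): (x=1, y=4) -> (x=1, y=5)
  south (south): (x=1, y=5) -> (x=1, y=6)
  north (north): (x=1, y=6) -> (x=1, y=5)
  east (east): (x=1, y=5) -> (x=2, y=5)
  east (east): (x=2, y=5) -> (x=3, y=5)
  east (east): (x=3, y=5) -> (x=4, y=5)
  west (west): (x=4, y=5) -> (x=3, y=5)
  south (south): (x=3, y=5) -> (x=3, y=6)
  west (west): (x=3, y=6) -> (x=2, y=6)
Final: (x=2, y=6)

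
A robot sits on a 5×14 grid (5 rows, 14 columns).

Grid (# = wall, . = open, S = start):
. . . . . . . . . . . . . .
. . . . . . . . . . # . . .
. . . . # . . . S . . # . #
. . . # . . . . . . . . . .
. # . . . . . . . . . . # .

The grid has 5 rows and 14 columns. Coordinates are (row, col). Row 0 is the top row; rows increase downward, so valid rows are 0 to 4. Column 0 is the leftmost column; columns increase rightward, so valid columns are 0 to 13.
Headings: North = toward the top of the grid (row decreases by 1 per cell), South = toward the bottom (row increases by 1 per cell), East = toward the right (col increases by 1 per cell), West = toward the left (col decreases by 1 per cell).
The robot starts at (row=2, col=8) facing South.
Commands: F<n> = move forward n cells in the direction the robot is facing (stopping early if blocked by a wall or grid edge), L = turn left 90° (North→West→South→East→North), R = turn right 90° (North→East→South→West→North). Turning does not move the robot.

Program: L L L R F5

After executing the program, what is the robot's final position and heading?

Answer: Final position: (row=0, col=8), facing North

Derivation:
Start: (row=2, col=8), facing South
  L: turn left, now facing East
  L: turn left, now facing North
  L: turn left, now facing West
  R: turn right, now facing North
  F5: move forward 2/5 (blocked), now at (row=0, col=8)
Final: (row=0, col=8), facing North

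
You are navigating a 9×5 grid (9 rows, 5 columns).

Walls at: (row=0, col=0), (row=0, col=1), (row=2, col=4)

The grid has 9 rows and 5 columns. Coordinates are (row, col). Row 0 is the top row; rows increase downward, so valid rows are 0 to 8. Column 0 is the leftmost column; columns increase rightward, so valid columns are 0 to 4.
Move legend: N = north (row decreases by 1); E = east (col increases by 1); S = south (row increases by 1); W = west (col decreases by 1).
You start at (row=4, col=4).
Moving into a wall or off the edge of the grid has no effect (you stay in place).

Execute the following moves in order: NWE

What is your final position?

Start: (row=4, col=4)
  N (north): (row=4, col=4) -> (row=3, col=4)
  W (west): (row=3, col=4) -> (row=3, col=3)
  E (east): (row=3, col=3) -> (row=3, col=4)
Final: (row=3, col=4)

Answer: Final position: (row=3, col=4)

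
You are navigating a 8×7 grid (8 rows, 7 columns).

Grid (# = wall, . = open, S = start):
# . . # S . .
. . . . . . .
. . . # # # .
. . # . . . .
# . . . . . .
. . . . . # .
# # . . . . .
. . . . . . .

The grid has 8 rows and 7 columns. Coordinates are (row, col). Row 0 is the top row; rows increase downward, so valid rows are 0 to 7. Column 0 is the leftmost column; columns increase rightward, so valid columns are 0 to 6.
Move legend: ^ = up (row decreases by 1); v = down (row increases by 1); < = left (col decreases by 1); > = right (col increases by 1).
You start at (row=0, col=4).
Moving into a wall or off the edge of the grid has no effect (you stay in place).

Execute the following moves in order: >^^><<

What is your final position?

Answer: Final position: (row=0, col=4)

Derivation:
Start: (row=0, col=4)
  > (right): (row=0, col=4) -> (row=0, col=5)
  ^ (up): blocked, stay at (row=0, col=5)
  ^ (up): blocked, stay at (row=0, col=5)
  > (right): (row=0, col=5) -> (row=0, col=6)
  < (left): (row=0, col=6) -> (row=0, col=5)
  < (left): (row=0, col=5) -> (row=0, col=4)
Final: (row=0, col=4)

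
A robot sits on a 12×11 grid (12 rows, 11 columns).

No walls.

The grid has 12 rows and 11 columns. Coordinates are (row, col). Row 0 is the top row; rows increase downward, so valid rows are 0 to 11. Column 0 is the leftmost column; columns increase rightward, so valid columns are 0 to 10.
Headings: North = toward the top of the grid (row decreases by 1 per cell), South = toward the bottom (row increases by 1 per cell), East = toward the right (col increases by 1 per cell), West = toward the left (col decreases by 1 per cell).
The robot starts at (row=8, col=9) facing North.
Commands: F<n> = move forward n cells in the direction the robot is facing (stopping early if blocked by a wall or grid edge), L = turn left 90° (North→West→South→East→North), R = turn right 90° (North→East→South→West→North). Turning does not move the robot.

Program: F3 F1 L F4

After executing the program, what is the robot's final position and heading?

Start: (row=8, col=9), facing North
  F3: move forward 3, now at (row=5, col=9)
  F1: move forward 1, now at (row=4, col=9)
  L: turn left, now facing West
  F4: move forward 4, now at (row=4, col=5)
Final: (row=4, col=5), facing West

Answer: Final position: (row=4, col=5), facing West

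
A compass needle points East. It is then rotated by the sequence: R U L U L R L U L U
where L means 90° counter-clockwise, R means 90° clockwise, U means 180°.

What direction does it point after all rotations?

Start: East
  R (right (90° clockwise)) -> South
  U (U-turn (180°)) -> North
  L (left (90° counter-clockwise)) -> West
  U (U-turn (180°)) -> East
  L (left (90° counter-clockwise)) -> North
  R (right (90° clockwise)) -> East
  L (left (90° counter-clockwise)) -> North
  U (U-turn (180°)) -> South
  L (left (90° counter-clockwise)) -> East
  U (U-turn (180°)) -> West
Final: West

Answer: Final heading: West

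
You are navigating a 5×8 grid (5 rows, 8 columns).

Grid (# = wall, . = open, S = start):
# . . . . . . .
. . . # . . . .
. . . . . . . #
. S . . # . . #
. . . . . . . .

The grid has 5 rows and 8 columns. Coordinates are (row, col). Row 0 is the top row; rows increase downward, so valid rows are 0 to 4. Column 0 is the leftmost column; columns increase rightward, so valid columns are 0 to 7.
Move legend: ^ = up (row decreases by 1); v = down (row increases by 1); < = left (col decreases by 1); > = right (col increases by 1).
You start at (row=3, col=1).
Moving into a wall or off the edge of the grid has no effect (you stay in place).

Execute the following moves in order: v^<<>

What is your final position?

Start: (row=3, col=1)
  v (down): (row=3, col=1) -> (row=4, col=1)
  ^ (up): (row=4, col=1) -> (row=3, col=1)
  < (left): (row=3, col=1) -> (row=3, col=0)
  < (left): blocked, stay at (row=3, col=0)
  > (right): (row=3, col=0) -> (row=3, col=1)
Final: (row=3, col=1)

Answer: Final position: (row=3, col=1)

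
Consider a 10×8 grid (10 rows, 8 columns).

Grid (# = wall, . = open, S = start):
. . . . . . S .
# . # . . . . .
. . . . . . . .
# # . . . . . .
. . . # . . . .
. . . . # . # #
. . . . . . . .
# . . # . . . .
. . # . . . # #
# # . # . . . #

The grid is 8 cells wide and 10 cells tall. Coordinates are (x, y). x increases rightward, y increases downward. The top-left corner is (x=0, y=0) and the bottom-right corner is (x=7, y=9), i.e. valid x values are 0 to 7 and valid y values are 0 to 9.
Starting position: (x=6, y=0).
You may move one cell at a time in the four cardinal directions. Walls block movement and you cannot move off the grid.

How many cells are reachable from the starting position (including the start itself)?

BFS flood-fill from (x=6, y=0):
  Distance 0: (x=6, y=0)
  Distance 1: (x=5, y=0), (x=7, y=0), (x=6, y=1)
  Distance 2: (x=4, y=0), (x=5, y=1), (x=7, y=1), (x=6, y=2)
  Distance 3: (x=3, y=0), (x=4, y=1), (x=5, y=2), (x=7, y=2), (x=6, y=3)
  Distance 4: (x=2, y=0), (x=3, y=1), (x=4, y=2), (x=5, y=3), (x=7, y=3), (x=6, y=4)
  Distance 5: (x=1, y=0), (x=3, y=2), (x=4, y=3), (x=5, y=4), (x=7, y=4)
  Distance 6: (x=0, y=0), (x=1, y=1), (x=2, y=2), (x=3, y=3), (x=4, y=4), (x=5, y=5)
  Distance 7: (x=1, y=2), (x=2, y=3), (x=5, y=6)
  Distance 8: (x=0, y=2), (x=2, y=4), (x=4, y=6), (x=6, y=6), (x=5, y=7)
  Distance 9: (x=1, y=4), (x=2, y=5), (x=3, y=6), (x=7, y=6), (x=4, y=7), (x=6, y=7), (x=5, y=8)
  Distance 10: (x=0, y=4), (x=1, y=5), (x=3, y=5), (x=2, y=6), (x=7, y=7), (x=4, y=8), (x=5, y=9)
  Distance 11: (x=0, y=5), (x=1, y=6), (x=2, y=7), (x=3, y=8), (x=4, y=9), (x=6, y=9)
  Distance 12: (x=0, y=6), (x=1, y=7)
  Distance 13: (x=1, y=8)
  Distance 14: (x=0, y=8)
Total reachable: 62 (grid has 63 open cells total)

Answer: Reachable cells: 62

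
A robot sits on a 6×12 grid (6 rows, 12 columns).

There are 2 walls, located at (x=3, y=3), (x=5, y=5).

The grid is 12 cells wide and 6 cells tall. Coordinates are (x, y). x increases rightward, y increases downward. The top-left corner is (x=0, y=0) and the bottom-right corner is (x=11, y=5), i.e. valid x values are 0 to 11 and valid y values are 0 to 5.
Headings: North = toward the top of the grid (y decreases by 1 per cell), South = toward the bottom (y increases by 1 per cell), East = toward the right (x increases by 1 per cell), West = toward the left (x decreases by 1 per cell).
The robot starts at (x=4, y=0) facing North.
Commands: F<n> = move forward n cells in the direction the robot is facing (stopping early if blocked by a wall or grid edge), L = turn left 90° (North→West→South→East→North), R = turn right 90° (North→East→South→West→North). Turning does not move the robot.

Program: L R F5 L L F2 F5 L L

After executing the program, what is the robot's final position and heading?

Start: (x=4, y=0), facing North
  L: turn left, now facing West
  R: turn right, now facing North
  F5: move forward 0/5 (blocked), now at (x=4, y=0)
  L: turn left, now facing West
  L: turn left, now facing South
  F2: move forward 2, now at (x=4, y=2)
  F5: move forward 3/5 (blocked), now at (x=4, y=5)
  L: turn left, now facing East
  L: turn left, now facing North
Final: (x=4, y=5), facing North

Answer: Final position: (x=4, y=5), facing North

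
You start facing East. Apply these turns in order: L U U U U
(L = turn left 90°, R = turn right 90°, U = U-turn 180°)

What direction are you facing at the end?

Start: East
  L (left (90° counter-clockwise)) -> North
  U (U-turn (180°)) -> South
  U (U-turn (180°)) -> North
  U (U-turn (180°)) -> South
  U (U-turn (180°)) -> North
Final: North

Answer: Final heading: North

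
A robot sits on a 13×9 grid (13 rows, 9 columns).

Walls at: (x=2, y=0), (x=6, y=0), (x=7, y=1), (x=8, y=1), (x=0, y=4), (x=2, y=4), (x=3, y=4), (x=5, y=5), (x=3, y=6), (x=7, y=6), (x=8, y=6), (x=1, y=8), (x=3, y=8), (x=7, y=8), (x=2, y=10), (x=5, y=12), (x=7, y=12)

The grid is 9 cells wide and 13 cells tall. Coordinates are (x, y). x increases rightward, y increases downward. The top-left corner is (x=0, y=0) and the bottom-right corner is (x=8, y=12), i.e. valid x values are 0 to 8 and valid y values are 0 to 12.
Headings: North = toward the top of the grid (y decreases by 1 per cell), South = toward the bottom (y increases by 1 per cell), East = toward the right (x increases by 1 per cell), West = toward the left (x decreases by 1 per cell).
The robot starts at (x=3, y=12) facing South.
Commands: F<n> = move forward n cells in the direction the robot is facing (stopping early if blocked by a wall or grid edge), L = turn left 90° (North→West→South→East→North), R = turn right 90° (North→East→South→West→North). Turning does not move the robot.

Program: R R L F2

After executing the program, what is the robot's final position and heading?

Start: (x=3, y=12), facing South
  R: turn right, now facing West
  R: turn right, now facing North
  L: turn left, now facing West
  F2: move forward 2, now at (x=1, y=12)
Final: (x=1, y=12), facing West

Answer: Final position: (x=1, y=12), facing West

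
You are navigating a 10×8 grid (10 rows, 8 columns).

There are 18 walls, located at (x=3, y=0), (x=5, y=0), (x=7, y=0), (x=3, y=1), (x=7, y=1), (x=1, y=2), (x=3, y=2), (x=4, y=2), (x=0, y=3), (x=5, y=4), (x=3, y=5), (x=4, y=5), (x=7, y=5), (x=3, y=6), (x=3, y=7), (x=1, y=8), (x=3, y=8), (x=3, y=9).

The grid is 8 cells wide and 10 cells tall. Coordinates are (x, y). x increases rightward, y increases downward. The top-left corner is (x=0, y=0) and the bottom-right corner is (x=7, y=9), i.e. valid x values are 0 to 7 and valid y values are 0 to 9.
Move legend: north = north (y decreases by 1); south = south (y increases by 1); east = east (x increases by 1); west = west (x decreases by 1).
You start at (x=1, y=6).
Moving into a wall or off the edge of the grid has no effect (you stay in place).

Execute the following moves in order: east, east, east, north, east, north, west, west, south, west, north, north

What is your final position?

Answer: Final position: (x=0, y=4)

Derivation:
Start: (x=1, y=6)
  east (east): (x=1, y=6) -> (x=2, y=6)
  east (east): blocked, stay at (x=2, y=6)
  east (east): blocked, stay at (x=2, y=6)
  north (north): (x=2, y=6) -> (x=2, y=5)
  east (east): blocked, stay at (x=2, y=5)
  north (north): (x=2, y=5) -> (x=2, y=4)
  west (west): (x=2, y=4) -> (x=1, y=4)
  west (west): (x=1, y=4) -> (x=0, y=4)
  south (south): (x=0, y=4) -> (x=0, y=5)
  west (west): blocked, stay at (x=0, y=5)
  north (north): (x=0, y=5) -> (x=0, y=4)
  north (north): blocked, stay at (x=0, y=4)
Final: (x=0, y=4)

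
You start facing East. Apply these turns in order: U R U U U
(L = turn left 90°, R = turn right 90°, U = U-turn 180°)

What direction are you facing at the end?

Answer: Final heading: South

Derivation:
Start: East
  U (U-turn (180°)) -> West
  R (right (90° clockwise)) -> North
  U (U-turn (180°)) -> South
  U (U-turn (180°)) -> North
  U (U-turn (180°)) -> South
Final: South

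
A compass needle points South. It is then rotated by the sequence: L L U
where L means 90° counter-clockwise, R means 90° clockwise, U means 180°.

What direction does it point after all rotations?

Start: South
  L (left (90° counter-clockwise)) -> East
  L (left (90° counter-clockwise)) -> North
  U (U-turn (180°)) -> South
Final: South

Answer: Final heading: South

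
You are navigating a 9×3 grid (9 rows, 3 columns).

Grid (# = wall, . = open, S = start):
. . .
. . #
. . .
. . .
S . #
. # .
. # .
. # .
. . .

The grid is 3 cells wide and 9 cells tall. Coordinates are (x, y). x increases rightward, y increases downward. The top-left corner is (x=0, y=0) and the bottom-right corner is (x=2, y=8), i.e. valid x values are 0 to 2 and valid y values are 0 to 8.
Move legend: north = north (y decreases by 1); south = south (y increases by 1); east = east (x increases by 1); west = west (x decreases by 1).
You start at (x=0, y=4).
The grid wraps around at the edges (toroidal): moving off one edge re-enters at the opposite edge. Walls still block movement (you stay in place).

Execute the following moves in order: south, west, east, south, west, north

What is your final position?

Start: (x=0, y=4)
  south (south): (x=0, y=4) -> (x=0, y=5)
  west (west): (x=0, y=5) -> (x=2, y=5)
  east (east): (x=2, y=5) -> (x=0, y=5)
  south (south): (x=0, y=5) -> (x=0, y=6)
  west (west): (x=0, y=6) -> (x=2, y=6)
  north (north): (x=2, y=6) -> (x=2, y=5)
Final: (x=2, y=5)

Answer: Final position: (x=2, y=5)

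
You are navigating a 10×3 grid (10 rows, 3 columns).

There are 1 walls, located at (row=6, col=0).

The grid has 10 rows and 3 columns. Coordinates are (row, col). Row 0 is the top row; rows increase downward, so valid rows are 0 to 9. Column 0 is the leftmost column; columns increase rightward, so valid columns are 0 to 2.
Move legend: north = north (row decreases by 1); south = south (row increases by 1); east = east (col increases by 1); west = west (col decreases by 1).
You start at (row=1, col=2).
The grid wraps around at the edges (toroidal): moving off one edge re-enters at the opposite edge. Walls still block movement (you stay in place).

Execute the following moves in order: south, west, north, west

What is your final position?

Start: (row=1, col=2)
  south (south): (row=1, col=2) -> (row=2, col=2)
  west (west): (row=2, col=2) -> (row=2, col=1)
  north (north): (row=2, col=1) -> (row=1, col=1)
  west (west): (row=1, col=1) -> (row=1, col=0)
Final: (row=1, col=0)

Answer: Final position: (row=1, col=0)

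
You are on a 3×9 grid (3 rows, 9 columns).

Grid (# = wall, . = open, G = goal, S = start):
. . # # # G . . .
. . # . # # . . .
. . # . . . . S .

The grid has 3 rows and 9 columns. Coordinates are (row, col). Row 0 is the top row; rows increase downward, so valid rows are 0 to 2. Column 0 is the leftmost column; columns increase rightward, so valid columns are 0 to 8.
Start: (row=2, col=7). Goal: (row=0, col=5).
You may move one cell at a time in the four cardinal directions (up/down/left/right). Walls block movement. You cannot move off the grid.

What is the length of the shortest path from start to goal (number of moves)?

Answer: Shortest path length: 4

Derivation:
BFS from (row=2, col=7) until reaching (row=0, col=5):
  Distance 0: (row=2, col=7)
  Distance 1: (row=1, col=7), (row=2, col=6), (row=2, col=8)
  Distance 2: (row=0, col=7), (row=1, col=6), (row=1, col=8), (row=2, col=5)
  Distance 3: (row=0, col=6), (row=0, col=8), (row=2, col=4)
  Distance 4: (row=0, col=5), (row=2, col=3)  <- goal reached here
One shortest path (4 moves): (row=2, col=7) -> (row=2, col=6) -> (row=1, col=6) -> (row=0, col=6) -> (row=0, col=5)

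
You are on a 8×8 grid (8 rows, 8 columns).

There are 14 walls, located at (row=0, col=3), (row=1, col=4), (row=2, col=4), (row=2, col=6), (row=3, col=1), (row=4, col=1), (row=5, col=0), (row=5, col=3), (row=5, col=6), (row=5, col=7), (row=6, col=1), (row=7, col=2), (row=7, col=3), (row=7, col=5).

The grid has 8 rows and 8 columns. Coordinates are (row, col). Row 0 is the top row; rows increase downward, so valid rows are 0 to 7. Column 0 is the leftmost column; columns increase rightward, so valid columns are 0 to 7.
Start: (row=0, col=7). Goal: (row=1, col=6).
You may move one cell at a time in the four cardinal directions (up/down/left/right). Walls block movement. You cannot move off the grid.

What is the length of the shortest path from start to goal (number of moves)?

BFS from (row=0, col=7) until reaching (row=1, col=6):
  Distance 0: (row=0, col=7)
  Distance 1: (row=0, col=6), (row=1, col=7)
  Distance 2: (row=0, col=5), (row=1, col=6), (row=2, col=7)  <- goal reached here
One shortest path (2 moves): (row=0, col=7) -> (row=0, col=6) -> (row=1, col=6)

Answer: Shortest path length: 2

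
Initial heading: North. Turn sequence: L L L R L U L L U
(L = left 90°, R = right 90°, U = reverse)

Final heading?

Answer: Final heading: West

Derivation:
Start: North
  L (left (90° counter-clockwise)) -> West
  L (left (90° counter-clockwise)) -> South
  L (left (90° counter-clockwise)) -> East
  R (right (90° clockwise)) -> South
  L (left (90° counter-clockwise)) -> East
  U (U-turn (180°)) -> West
  L (left (90° counter-clockwise)) -> South
  L (left (90° counter-clockwise)) -> East
  U (U-turn (180°)) -> West
Final: West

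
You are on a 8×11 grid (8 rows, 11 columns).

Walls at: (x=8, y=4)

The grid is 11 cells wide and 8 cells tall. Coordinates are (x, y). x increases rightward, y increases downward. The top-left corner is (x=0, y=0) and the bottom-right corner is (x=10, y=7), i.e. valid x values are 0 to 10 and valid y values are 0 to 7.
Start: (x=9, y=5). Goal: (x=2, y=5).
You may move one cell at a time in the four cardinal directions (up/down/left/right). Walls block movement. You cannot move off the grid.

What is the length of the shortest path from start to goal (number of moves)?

BFS from (x=9, y=5) until reaching (x=2, y=5):
  Distance 0: (x=9, y=5)
  Distance 1: (x=9, y=4), (x=8, y=5), (x=10, y=5), (x=9, y=6)
  Distance 2: (x=9, y=3), (x=10, y=4), (x=7, y=5), (x=8, y=6), (x=10, y=6), (x=9, y=7)
  Distance 3: (x=9, y=2), (x=8, y=3), (x=10, y=3), (x=7, y=4), (x=6, y=5), (x=7, y=6), (x=8, y=7), (x=10, y=7)
  Distance 4: (x=9, y=1), (x=8, y=2), (x=10, y=2), (x=7, y=3), (x=6, y=4), (x=5, y=5), (x=6, y=6), (x=7, y=7)
  Distance 5: (x=9, y=0), (x=8, y=1), (x=10, y=1), (x=7, y=2), (x=6, y=3), (x=5, y=4), (x=4, y=5), (x=5, y=6), (x=6, y=7)
  Distance 6: (x=8, y=0), (x=10, y=0), (x=7, y=1), (x=6, y=2), (x=5, y=3), (x=4, y=4), (x=3, y=5), (x=4, y=6), (x=5, y=7)
  Distance 7: (x=7, y=0), (x=6, y=1), (x=5, y=2), (x=4, y=3), (x=3, y=4), (x=2, y=5), (x=3, y=6), (x=4, y=7)  <- goal reached here
One shortest path (7 moves): (x=9, y=5) -> (x=8, y=5) -> (x=7, y=5) -> (x=6, y=5) -> (x=5, y=5) -> (x=4, y=5) -> (x=3, y=5) -> (x=2, y=5)

Answer: Shortest path length: 7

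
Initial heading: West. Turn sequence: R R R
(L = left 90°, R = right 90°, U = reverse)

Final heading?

Answer: Final heading: South

Derivation:
Start: West
  R (right (90° clockwise)) -> North
  R (right (90° clockwise)) -> East
  R (right (90° clockwise)) -> South
Final: South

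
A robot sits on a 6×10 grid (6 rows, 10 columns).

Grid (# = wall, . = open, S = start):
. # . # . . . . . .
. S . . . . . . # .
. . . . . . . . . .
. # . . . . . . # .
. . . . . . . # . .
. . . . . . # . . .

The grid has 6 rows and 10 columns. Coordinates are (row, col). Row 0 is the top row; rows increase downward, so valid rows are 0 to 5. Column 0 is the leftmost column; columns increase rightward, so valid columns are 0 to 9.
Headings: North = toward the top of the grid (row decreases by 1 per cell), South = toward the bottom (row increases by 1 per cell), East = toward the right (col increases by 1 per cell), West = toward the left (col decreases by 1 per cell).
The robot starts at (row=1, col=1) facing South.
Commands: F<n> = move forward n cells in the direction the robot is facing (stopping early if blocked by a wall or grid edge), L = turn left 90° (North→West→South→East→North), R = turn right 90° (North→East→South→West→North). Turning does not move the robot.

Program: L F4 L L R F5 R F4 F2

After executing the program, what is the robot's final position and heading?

Answer: Final position: (row=0, col=9), facing East

Derivation:
Start: (row=1, col=1), facing South
  L: turn left, now facing East
  F4: move forward 4, now at (row=1, col=5)
  L: turn left, now facing North
  L: turn left, now facing West
  R: turn right, now facing North
  F5: move forward 1/5 (blocked), now at (row=0, col=5)
  R: turn right, now facing East
  F4: move forward 4, now at (row=0, col=9)
  F2: move forward 0/2 (blocked), now at (row=0, col=9)
Final: (row=0, col=9), facing East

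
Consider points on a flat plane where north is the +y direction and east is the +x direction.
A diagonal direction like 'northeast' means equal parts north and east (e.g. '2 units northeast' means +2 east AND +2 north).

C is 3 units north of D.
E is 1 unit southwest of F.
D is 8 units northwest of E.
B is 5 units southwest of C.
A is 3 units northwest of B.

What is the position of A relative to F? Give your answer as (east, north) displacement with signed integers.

Place F at the origin (east=0, north=0).
  E is 1 unit southwest of F: delta (east=-1, north=-1); E at (east=-1, north=-1).
  D is 8 units northwest of E: delta (east=-8, north=+8); D at (east=-9, north=7).
  C is 3 units north of D: delta (east=+0, north=+3); C at (east=-9, north=10).
  B is 5 units southwest of C: delta (east=-5, north=-5); B at (east=-14, north=5).
  A is 3 units northwest of B: delta (east=-3, north=+3); A at (east=-17, north=8).
Therefore A relative to F: (east=-17, north=8).

Answer: A is at (east=-17, north=8) relative to F.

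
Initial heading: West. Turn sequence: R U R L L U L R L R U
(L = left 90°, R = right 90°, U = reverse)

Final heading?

Answer: Final heading: East

Derivation:
Start: West
  R (right (90° clockwise)) -> North
  U (U-turn (180°)) -> South
  R (right (90° clockwise)) -> West
  L (left (90° counter-clockwise)) -> South
  L (left (90° counter-clockwise)) -> East
  U (U-turn (180°)) -> West
  L (left (90° counter-clockwise)) -> South
  R (right (90° clockwise)) -> West
  L (left (90° counter-clockwise)) -> South
  R (right (90° clockwise)) -> West
  U (U-turn (180°)) -> East
Final: East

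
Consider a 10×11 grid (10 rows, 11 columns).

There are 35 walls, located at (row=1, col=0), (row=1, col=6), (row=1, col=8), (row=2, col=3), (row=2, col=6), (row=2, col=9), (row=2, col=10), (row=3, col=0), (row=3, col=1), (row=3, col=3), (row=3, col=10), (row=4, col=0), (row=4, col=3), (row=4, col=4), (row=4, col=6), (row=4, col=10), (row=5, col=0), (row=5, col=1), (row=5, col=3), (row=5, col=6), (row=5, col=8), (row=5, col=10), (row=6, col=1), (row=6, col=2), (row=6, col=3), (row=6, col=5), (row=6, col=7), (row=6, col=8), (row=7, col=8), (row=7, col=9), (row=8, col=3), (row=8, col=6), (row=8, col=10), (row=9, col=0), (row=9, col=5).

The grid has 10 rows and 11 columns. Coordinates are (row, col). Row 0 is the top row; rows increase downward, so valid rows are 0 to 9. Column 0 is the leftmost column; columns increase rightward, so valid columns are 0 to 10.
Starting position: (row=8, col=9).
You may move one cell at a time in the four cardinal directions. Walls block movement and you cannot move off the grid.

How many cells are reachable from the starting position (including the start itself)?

BFS flood-fill from (row=8, col=9):
  Distance 0: (row=8, col=9)
  Distance 1: (row=8, col=8), (row=9, col=9)
  Distance 2: (row=8, col=7), (row=9, col=8), (row=9, col=10)
  Distance 3: (row=7, col=7), (row=9, col=7)
  Distance 4: (row=7, col=6), (row=9, col=6)
  Distance 5: (row=6, col=6), (row=7, col=5)
  Distance 6: (row=7, col=4), (row=8, col=5)
  Distance 7: (row=6, col=4), (row=7, col=3), (row=8, col=4)
  Distance 8: (row=5, col=4), (row=7, col=2), (row=9, col=4)
  Distance 9: (row=5, col=5), (row=7, col=1), (row=8, col=2), (row=9, col=3)
  Distance 10: (row=4, col=5), (row=7, col=0), (row=8, col=1), (row=9, col=2)
  Distance 11: (row=3, col=5), (row=6, col=0), (row=8, col=0), (row=9, col=1)
  Distance 12: (row=2, col=5), (row=3, col=4), (row=3, col=6)
  Distance 13: (row=1, col=5), (row=2, col=4), (row=3, col=7)
  Distance 14: (row=0, col=5), (row=1, col=4), (row=2, col=7), (row=3, col=8), (row=4, col=7)
  Distance 15: (row=0, col=4), (row=0, col=6), (row=1, col=3), (row=1, col=7), (row=2, col=8), (row=3, col=9), (row=4, col=8), (row=5, col=7)
  Distance 16: (row=0, col=3), (row=0, col=7), (row=1, col=2), (row=4, col=9)
  Distance 17: (row=0, col=2), (row=0, col=8), (row=1, col=1), (row=2, col=2), (row=5, col=9)
  Distance 18: (row=0, col=1), (row=0, col=9), (row=2, col=1), (row=3, col=2), (row=6, col=9)
  Distance 19: (row=0, col=0), (row=0, col=10), (row=1, col=9), (row=2, col=0), (row=4, col=2), (row=6, col=10)
  Distance 20: (row=1, col=10), (row=4, col=1), (row=5, col=2), (row=7, col=10)
Total reachable: 75 (grid has 75 open cells total)

Answer: Reachable cells: 75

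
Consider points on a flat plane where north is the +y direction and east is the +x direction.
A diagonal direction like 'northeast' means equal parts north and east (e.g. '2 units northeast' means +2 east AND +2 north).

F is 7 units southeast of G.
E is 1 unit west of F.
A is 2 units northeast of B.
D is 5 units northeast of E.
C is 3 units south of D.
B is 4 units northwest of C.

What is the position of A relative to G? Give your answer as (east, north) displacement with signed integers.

Place G at the origin (east=0, north=0).
  F is 7 units southeast of G: delta (east=+7, north=-7); F at (east=7, north=-7).
  E is 1 unit west of F: delta (east=-1, north=+0); E at (east=6, north=-7).
  D is 5 units northeast of E: delta (east=+5, north=+5); D at (east=11, north=-2).
  C is 3 units south of D: delta (east=+0, north=-3); C at (east=11, north=-5).
  B is 4 units northwest of C: delta (east=-4, north=+4); B at (east=7, north=-1).
  A is 2 units northeast of B: delta (east=+2, north=+2); A at (east=9, north=1).
Therefore A relative to G: (east=9, north=1).

Answer: A is at (east=9, north=1) relative to G.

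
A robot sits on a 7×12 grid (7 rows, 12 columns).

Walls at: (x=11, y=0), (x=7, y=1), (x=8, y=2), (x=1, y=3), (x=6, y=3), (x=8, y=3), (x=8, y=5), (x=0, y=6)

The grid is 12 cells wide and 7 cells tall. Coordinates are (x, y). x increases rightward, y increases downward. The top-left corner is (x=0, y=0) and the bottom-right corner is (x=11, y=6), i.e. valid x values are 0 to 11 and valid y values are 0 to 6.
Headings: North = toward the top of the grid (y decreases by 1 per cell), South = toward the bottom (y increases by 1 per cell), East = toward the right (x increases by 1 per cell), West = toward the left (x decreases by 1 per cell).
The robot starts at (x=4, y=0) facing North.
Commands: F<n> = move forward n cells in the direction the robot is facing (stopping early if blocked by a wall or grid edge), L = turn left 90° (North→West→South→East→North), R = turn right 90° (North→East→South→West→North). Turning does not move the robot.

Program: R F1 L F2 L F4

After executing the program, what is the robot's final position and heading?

Start: (x=4, y=0), facing North
  R: turn right, now facing East
  F1: move forward 1, now at (x=5, y=0)
  L: turn left, now facing North
  F2: move forward 0/2 (blocked), now at (x=5, y=0)
  L: turn left, now facing West
  F4: move forward 4, now at (x=1, y=0)
Final: (x=1, y=0), facing West

Answer: Final position: (x=1, y=0), facing West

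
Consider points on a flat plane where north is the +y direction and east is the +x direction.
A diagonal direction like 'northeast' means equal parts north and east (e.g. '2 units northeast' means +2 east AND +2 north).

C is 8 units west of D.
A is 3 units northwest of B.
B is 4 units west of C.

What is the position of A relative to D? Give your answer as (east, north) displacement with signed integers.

Answer: A is at (east=-15, north=3) relative to D.

Derivation:
Place D at the origin (east=0, north=0).
  C is 8 units west of D: delta (east=-8, north=+0); C at (east=-8, north=0).
  B is 4 units west of C: delta (east=-4, north=+0); B at (east=-12, north=0).
  A is 3 units northwest of B: delta (east=-3, north=+3); A at (east=-15, north=3).
Therefore A relative to D: (east=-15, north=3).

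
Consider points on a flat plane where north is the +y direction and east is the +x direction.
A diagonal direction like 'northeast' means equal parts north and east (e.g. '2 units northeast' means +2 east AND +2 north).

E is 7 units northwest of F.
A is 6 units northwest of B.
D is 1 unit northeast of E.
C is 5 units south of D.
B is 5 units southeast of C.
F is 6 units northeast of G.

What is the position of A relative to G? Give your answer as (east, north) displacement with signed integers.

Place G at the origin (east=0, north=0).
  F is 6 units northeast of G: delta (east=+6, north=+6); F at (east=6, north=6).
  E is 7 units northwest of F: delta (east=-7, north=+7); E at (east=-1, north=13).
  D is 1 unit northeast of E: delta (east=+1, north=+1); D at (east=0, north=14).
  C is 5 units south of D: delta (east=+0, north=-5); C at (east=0, north=9).
  B is 5 units southeast of C: delta (east=+5, north=-5); B at (east=5, north=4).
  A is 6 units northwest of B: delta (east=-6, north=+6); A at (east=-1, north=10).
Therefore A relative to G: (east=-1, north=10).

Answer: A is at (east=-1, north=10) relative to G.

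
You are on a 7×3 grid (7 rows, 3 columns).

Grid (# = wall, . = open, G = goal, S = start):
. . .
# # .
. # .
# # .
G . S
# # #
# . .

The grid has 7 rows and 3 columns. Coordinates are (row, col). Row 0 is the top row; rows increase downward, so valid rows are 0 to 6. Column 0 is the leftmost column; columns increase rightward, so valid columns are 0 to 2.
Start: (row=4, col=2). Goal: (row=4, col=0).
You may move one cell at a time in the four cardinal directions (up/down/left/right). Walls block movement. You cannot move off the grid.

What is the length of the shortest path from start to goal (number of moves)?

BFS from (row=4, col=2) until reaching (row=4, col=0):
  Distance 0: (row=4, col=2)
  Distance 1: (row=3, col=2), (row=4, col=1)
  Distance 2: (row=2, col=2), (row=4, col=0)  <- goal reached here
One shortest path (2 moves): (row=4, col=2) -> (row=4, col=1) -> (row=4, col=0)

Answer: Shortest path length: 2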